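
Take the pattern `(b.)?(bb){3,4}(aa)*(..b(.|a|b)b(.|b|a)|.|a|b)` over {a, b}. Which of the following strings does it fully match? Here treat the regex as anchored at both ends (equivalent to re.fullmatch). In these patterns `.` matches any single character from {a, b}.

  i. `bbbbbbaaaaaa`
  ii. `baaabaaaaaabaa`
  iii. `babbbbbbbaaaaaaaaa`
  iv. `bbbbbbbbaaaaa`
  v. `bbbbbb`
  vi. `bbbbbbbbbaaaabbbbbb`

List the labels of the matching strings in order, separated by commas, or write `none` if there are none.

iv

i. `bbbbbbaaaaaa` → no match
ii → no match
iii → no match
iv → match
v. `bbbbbb` → no match
vi → no match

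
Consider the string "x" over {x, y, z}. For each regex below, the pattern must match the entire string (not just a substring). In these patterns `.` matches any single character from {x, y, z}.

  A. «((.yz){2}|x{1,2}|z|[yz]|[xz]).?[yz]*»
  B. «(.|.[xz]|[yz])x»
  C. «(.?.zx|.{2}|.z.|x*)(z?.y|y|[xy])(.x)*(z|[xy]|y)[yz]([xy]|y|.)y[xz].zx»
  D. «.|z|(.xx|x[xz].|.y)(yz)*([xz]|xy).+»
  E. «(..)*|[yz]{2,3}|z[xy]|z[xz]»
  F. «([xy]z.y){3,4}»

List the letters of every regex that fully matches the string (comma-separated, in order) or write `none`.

A, D

A → match
B → no match
C → no match — must end with "zx"
D → match
E → no match
F → no match — must end with "y"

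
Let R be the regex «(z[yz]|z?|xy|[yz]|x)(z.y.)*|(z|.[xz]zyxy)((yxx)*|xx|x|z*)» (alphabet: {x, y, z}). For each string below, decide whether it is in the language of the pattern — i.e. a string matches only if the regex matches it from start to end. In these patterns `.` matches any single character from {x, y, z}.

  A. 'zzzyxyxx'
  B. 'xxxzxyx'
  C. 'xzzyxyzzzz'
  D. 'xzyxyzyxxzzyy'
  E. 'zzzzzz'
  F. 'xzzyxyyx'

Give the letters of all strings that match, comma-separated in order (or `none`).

A → match
B → no match
C → match
D → no match
E → match
F → no match

A, C, E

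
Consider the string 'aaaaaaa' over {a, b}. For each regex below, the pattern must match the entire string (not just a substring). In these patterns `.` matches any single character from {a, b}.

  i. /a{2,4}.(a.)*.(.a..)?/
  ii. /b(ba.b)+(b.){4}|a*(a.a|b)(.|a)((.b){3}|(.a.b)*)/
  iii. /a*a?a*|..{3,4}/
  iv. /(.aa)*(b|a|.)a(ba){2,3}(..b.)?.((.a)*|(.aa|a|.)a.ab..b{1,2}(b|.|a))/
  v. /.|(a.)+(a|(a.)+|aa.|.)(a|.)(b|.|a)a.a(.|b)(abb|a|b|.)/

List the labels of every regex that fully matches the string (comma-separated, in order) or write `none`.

i → match
ii → match
iii → match
iv → no match
v → no match

i, ii, iii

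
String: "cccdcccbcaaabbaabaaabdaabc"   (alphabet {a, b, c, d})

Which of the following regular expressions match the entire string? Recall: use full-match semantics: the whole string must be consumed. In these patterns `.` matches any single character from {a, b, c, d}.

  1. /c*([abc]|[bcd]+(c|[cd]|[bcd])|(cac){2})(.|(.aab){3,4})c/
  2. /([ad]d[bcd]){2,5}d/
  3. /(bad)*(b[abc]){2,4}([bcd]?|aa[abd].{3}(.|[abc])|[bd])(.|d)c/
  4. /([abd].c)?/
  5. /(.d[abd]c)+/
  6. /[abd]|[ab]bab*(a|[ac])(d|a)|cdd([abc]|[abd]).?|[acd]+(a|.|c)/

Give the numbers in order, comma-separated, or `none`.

1 → match
2 → no match — must end with "d"
3 → no match
4 → no match
5 → no match
6 → no match

1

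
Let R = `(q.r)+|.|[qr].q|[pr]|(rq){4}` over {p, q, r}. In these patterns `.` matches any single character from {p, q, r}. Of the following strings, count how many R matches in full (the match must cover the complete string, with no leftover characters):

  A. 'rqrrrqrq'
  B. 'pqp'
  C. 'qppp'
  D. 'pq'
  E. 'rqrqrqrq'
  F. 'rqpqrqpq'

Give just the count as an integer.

1

A → no match
B → no match
C → no match
D → no match
E → match
F → no match
Total matched: 1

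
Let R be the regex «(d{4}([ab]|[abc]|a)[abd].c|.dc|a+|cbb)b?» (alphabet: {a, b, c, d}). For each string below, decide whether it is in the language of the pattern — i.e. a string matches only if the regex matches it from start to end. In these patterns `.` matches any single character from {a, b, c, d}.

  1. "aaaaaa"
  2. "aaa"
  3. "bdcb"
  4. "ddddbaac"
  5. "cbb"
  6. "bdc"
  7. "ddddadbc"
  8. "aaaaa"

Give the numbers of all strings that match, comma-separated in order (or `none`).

1, 2, 3, 4, 5, 6, 7, 8

1. "aaaaaa" → match
2. "aaa" → match
3. "bdcb" → match
4. "ddddbaac" → match
5. "cbb" → match
6. "bdc" → match
7. "ddddadbc" → match
8. "aaaaa" → match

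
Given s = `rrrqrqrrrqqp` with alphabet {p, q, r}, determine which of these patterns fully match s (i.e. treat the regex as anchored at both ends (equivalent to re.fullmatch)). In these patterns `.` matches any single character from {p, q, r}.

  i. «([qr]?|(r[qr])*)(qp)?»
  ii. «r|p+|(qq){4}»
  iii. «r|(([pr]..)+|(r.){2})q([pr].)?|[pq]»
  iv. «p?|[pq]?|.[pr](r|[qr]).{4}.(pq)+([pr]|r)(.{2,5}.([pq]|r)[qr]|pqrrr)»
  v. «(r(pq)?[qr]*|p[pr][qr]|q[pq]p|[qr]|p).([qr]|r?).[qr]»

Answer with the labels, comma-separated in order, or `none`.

i

i → match
ii → no match
iii → no match
iv → no match
v → no match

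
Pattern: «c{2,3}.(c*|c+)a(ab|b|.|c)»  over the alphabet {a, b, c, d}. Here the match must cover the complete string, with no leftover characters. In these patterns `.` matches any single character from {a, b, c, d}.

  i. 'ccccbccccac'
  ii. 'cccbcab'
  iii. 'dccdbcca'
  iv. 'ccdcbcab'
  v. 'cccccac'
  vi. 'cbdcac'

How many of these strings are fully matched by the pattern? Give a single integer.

2

i → no match
ii → match
iii → no match — must start with 'c'
iv → no match
v → match
vi → no match
Total matched: 2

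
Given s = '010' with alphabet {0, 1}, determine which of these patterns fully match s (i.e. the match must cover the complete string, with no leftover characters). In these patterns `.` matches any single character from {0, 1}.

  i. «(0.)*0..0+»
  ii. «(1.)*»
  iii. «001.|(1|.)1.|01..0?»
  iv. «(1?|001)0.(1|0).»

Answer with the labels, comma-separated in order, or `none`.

iii

i → no match
ii → no match
iii → match
iv → no match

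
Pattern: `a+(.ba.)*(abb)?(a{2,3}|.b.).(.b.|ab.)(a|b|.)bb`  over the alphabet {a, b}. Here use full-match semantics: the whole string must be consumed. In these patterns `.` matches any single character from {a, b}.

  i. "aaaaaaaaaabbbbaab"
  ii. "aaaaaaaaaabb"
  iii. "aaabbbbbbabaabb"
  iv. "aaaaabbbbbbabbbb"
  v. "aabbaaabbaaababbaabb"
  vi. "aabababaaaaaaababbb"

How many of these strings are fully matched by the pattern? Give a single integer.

i → no match — must end with "bb"
ii. "aaaaaaaaaabb" → no match
iii → match
iv → no match
v → no match
vi → match
Total matched: 2

2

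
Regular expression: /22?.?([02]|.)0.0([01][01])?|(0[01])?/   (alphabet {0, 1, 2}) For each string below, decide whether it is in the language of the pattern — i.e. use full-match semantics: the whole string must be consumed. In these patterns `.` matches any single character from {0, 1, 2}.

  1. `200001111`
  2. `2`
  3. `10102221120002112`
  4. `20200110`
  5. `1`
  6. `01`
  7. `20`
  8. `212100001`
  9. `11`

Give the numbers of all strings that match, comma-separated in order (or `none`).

6

1. `200001111` → no match
2. `2` → no match
3 → no match
4. `20200110` → no match
5. `1` → no match
6. `01` → match
7. `20` → no match
8. `212100001` → no match
9. `11` → no match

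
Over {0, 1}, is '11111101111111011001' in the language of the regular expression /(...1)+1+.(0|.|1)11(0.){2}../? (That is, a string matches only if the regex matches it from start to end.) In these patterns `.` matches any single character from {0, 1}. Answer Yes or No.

No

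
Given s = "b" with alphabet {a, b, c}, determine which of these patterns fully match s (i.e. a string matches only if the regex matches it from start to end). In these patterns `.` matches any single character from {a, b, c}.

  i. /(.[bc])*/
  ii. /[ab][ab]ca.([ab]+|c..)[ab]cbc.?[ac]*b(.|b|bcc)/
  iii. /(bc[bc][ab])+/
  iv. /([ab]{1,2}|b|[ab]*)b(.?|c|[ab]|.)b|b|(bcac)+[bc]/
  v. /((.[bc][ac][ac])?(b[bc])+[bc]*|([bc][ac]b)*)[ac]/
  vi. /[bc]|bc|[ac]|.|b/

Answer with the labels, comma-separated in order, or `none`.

i → no match
ii → no match
iii → no match — must start with "bc"
iv → match
v → no match
vi → match

iv, vi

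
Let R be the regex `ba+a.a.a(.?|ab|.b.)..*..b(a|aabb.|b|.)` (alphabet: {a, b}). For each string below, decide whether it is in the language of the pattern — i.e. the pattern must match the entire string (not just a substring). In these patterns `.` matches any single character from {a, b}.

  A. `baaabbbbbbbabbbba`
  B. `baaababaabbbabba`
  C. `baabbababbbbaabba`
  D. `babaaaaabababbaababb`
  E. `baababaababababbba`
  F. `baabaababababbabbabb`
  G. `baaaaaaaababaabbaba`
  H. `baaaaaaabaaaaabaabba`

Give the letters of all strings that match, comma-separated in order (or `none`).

A → no match
B → match
C → no match
D → no match
E → match
F → no match
G → match
H → match

B, E, G, H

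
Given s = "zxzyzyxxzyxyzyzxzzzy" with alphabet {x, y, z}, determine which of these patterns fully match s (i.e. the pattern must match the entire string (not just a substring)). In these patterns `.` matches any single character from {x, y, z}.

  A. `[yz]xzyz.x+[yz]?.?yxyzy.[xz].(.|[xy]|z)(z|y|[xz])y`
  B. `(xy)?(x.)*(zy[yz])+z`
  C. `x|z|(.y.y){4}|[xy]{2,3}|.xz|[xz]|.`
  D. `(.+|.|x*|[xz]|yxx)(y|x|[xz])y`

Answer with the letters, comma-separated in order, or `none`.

A → match
B → no match — must end with "z"
C → no match
D → match

A, D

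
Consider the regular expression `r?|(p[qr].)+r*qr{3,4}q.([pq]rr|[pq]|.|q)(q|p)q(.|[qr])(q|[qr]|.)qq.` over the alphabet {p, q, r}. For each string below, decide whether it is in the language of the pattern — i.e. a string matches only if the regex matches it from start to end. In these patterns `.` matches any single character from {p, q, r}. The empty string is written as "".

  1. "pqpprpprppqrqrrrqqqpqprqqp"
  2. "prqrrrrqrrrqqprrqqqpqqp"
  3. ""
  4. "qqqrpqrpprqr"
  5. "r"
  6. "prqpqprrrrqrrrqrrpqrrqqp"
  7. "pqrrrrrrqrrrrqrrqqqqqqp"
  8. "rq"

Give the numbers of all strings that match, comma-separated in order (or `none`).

1 → match
2 → match
3 → match
4 → no match
5 → match
6 → match
7 → match
8 → no match

1, 2, 3, 5, 6, 7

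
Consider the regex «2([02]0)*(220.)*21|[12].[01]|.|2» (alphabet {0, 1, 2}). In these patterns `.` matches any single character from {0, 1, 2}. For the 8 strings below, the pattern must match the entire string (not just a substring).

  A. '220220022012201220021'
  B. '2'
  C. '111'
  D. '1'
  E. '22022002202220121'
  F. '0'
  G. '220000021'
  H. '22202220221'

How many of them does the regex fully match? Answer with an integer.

A → match
B → match
C → match
D → match
E → match
F → match
G → match
H → match
Total matched: 8

8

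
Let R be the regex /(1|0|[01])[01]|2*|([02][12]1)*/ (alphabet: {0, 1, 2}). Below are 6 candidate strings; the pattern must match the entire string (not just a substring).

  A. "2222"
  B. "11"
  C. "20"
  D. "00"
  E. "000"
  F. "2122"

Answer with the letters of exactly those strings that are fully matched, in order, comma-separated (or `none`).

A, B, D

A → match
B → match
C → no match
D → match
E → no match
F → no match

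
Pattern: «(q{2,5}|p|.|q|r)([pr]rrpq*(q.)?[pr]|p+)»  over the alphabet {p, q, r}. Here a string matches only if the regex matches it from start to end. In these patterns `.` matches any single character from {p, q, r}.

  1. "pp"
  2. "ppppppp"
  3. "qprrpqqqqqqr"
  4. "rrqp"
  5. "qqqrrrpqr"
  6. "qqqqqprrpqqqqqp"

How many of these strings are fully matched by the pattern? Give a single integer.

1. "pp" → match
2. "ppppppp" → match
3. "qprrpqqqqqqr" → match
4. "rrqp" → no match
5. "qqqrrrpqr" → match
6 → match
Total matched: 5

5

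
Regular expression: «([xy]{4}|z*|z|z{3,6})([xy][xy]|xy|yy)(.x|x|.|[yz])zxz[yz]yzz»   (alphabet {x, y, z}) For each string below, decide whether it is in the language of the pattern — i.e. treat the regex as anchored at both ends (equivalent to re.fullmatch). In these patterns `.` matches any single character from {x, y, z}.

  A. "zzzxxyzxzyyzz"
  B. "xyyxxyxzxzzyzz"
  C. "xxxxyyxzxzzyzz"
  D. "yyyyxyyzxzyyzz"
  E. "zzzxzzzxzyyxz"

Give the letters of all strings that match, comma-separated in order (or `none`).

A → match
B → match
C → match
D → match
E → no match — must end with "yzz"

A, B, C, D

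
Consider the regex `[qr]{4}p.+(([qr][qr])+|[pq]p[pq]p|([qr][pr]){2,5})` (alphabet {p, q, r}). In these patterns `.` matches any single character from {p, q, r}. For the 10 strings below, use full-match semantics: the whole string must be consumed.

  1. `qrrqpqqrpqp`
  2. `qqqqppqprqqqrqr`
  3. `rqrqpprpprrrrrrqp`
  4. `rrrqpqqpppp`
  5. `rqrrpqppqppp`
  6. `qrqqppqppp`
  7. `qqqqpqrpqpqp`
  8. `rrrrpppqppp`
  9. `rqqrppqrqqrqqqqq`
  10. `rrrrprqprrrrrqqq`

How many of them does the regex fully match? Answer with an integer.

10

1 → match
2 → match
3 → match
4 → match
5 → match
6 → match
7 → match
8 → match
9 → match
10 → match
Total matched: 10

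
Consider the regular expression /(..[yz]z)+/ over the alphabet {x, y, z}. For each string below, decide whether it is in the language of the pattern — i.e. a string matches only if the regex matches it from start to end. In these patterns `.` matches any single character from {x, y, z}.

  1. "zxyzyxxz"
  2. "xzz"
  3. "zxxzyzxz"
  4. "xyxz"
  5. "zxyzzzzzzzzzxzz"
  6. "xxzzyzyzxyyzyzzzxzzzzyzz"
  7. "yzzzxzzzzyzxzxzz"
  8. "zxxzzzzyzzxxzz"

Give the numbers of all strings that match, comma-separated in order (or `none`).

6

1 → no match
2 → no match
3 → no match
4 → no match
5 → no match
6 → match
7 → no match
8 → no match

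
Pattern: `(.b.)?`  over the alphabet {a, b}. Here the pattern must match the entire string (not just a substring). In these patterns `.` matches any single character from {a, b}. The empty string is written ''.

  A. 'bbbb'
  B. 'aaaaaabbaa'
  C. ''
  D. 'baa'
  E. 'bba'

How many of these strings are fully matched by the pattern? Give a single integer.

2

A → no match
B → no match
C → match
D → no match
E → match
Total matched: 2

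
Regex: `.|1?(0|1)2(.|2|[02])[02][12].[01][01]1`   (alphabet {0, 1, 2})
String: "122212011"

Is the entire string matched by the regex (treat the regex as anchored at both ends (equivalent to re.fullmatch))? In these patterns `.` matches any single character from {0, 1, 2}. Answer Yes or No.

Yes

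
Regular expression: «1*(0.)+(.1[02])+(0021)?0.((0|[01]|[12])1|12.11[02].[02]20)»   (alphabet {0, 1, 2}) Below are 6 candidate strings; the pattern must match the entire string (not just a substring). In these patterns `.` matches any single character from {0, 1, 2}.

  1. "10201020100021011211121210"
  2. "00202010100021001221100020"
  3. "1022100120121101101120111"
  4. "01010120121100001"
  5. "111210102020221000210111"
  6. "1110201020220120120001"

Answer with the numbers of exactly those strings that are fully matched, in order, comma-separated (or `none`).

3, 4

1 → no match
2 → no match
3 → match
4 → match
5 → no match
6 → no match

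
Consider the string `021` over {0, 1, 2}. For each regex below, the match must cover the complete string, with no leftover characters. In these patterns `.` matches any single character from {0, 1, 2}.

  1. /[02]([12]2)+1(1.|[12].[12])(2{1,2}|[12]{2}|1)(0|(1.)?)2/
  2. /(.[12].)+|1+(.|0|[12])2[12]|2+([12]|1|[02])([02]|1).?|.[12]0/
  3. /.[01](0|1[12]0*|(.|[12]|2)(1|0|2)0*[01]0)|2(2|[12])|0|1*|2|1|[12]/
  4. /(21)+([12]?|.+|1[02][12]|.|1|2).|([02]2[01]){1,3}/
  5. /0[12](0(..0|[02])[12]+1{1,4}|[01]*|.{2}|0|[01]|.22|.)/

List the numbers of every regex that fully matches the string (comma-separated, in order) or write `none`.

2, 4, 5

1 → no match — must end with `2`
2 → match
3 → no match
4 → match
5 → match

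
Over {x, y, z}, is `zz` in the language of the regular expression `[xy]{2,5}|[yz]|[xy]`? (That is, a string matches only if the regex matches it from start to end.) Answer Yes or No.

No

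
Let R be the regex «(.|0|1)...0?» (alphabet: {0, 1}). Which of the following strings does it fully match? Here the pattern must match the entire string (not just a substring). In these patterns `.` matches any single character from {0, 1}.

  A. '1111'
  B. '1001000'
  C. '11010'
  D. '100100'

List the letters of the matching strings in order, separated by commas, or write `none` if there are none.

A → match
B → no match
C → match
D → no match

A, C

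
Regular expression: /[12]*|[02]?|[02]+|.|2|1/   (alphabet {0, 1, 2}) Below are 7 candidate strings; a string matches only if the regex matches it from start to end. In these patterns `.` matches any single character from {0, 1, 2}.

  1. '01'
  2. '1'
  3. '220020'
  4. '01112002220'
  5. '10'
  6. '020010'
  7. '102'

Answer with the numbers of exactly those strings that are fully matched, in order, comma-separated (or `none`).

1 → no match
2 → match
3 → match
4 → no match
5 → no match
6 → no match
7 → no match

2, 3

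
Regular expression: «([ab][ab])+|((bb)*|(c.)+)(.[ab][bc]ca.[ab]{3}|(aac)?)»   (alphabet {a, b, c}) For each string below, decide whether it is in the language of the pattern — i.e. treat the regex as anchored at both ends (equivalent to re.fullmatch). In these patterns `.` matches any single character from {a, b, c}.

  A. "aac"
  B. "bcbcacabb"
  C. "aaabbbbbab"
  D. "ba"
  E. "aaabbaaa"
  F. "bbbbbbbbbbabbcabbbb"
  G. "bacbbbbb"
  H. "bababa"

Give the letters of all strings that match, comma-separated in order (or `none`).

A, C, D, E, F, H

A → match
B → no match
C → match
D → match
E → match
F → match
G → no match
H → match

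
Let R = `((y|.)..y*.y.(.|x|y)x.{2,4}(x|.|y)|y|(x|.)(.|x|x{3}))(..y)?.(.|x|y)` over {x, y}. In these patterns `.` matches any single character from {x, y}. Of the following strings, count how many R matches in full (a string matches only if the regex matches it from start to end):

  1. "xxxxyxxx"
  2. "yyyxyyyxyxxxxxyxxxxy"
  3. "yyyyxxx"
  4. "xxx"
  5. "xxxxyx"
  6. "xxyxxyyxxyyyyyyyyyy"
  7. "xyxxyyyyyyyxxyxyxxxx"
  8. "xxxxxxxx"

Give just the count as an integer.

1 → no match
2 → no match
3 → no match
4 → no match
5 → match
6 → no match
7 → no match
8 → no match
Total matched: 1

1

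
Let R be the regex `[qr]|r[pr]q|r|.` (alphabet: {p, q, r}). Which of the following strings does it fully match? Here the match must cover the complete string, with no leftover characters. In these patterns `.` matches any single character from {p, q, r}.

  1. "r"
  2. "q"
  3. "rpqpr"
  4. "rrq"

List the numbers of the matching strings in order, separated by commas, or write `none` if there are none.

1 → match
2 → match
3 → no match
4 → match

1, 2, 4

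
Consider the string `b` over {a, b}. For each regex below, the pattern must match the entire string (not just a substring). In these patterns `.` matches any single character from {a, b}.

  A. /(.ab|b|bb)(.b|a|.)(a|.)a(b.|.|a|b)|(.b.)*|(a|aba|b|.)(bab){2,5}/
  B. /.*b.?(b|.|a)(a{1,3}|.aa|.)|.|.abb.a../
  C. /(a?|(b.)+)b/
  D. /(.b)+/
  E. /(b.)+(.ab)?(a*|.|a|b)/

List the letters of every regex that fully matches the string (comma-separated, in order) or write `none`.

B, C

A → no match
B → match
C → match
D → no match
E → no match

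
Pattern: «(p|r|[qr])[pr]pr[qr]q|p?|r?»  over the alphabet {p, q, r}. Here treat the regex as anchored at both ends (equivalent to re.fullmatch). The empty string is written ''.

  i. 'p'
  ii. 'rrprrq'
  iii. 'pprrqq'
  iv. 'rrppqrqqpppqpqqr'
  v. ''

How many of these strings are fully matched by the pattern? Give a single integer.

3

i → match
ii → match
iii → no match
iv → no match
v → match
Total matched: 3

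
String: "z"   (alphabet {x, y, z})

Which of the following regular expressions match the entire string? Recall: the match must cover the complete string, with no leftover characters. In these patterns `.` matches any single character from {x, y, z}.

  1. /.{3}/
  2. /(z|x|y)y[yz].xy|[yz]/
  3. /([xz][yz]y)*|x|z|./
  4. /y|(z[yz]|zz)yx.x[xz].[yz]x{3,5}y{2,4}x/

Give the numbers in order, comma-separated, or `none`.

2, 3

1 → no match
2 → match
3 → match
4 → no match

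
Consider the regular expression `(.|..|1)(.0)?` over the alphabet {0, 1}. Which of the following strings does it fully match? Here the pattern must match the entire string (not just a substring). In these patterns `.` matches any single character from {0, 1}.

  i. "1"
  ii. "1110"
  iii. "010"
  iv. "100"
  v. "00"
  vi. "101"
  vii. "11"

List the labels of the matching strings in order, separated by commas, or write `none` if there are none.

i, ii, iii, iv, v, vii

i → match
ii → match
iii → match
iv → match
v → match
vi → no match
vii → match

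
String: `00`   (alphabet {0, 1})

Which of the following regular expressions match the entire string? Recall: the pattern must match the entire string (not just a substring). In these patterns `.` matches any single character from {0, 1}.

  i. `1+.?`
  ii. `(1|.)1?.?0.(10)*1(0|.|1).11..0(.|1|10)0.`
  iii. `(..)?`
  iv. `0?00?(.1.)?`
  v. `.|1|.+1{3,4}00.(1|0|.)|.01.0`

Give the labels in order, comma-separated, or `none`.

iii, iv

i → no match — must start with `1`
ii → no match
iii → match
iv → match
v → no match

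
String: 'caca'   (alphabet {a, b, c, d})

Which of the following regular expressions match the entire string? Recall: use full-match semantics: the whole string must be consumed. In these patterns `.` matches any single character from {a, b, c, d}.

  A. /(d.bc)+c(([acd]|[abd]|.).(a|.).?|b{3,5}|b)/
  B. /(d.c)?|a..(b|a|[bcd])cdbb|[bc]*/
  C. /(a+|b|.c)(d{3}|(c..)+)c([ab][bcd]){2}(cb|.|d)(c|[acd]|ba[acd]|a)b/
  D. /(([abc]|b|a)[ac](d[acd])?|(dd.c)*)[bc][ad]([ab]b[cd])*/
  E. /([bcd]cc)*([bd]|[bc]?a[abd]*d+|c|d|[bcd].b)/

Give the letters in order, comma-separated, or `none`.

D

A → no match — must start with 'd'
B → no match
C → no match — must end with 'b'
D → match
E → no match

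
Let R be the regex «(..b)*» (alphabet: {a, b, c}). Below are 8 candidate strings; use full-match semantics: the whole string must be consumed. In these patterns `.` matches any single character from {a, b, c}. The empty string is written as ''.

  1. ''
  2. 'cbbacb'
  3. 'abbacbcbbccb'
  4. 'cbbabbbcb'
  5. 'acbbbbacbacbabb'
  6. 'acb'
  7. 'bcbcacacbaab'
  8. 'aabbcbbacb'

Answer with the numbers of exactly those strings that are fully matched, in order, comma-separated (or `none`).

1, 2, 3, 4, 5, 6

1 → match
2 → match
3 → match
4 → match
5 → match
6 → match
7 → no match
8 → no match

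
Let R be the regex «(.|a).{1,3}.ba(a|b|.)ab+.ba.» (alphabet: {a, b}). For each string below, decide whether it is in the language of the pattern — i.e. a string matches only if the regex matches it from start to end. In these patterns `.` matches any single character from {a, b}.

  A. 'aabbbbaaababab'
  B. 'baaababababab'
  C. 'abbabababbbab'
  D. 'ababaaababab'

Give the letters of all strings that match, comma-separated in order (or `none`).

A → match
B → match
C → match
D → match

A, B, C, D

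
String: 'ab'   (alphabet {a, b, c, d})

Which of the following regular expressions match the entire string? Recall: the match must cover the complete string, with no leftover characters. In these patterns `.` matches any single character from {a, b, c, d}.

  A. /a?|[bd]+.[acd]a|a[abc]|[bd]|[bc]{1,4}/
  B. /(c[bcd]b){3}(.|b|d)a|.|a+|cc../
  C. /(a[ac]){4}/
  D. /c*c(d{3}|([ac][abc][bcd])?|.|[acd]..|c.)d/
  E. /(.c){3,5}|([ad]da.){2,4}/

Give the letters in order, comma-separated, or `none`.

A

A → match
B → no match
C → no match
D → no match — must end with 'd'
E → no match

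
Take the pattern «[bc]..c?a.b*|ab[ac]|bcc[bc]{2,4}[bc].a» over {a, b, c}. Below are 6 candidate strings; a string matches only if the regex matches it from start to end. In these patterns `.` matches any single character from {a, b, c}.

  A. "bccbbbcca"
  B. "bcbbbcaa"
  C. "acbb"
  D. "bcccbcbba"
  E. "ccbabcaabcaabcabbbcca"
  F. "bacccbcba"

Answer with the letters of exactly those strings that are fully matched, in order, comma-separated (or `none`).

A, D

A. "bccbbbcca" → match
B. "bcbbbcaa" → no match
C. "acbb" → no match
D. "bcccbcbba" → match
E → no match
F. "bacccbcba" → no match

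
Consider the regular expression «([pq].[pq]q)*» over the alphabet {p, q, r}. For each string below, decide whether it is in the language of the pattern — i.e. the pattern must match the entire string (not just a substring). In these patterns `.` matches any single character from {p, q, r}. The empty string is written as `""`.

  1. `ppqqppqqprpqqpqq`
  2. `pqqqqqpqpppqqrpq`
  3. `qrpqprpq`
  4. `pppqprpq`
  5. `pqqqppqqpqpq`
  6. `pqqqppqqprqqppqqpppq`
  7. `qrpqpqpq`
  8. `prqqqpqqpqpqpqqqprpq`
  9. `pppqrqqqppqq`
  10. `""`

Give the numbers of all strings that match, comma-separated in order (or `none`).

1 → match
2 → match
3 → match
4 → match
5 → match
6 → match
7 → match
8 → match
9 → no match
10 → match

1, 2, 3, 4, 5, 6, 7, 8, 10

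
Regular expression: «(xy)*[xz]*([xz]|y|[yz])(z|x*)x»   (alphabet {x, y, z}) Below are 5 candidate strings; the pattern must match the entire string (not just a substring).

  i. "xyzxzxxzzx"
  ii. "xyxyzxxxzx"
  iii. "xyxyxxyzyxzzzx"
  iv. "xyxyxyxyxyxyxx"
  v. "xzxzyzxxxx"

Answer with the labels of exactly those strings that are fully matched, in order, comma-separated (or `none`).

i → match
ii → match
iii → no match
iv → match
v → no match

i, ii, iv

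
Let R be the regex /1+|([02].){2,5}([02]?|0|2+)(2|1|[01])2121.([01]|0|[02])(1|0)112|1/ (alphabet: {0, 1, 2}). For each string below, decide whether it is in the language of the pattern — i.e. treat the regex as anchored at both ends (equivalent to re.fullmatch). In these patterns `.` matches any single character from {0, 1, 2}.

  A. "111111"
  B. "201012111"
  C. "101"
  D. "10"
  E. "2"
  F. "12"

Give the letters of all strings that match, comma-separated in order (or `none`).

A

A → match
B → no match
C → no match
D → no match
E → no match
F → no match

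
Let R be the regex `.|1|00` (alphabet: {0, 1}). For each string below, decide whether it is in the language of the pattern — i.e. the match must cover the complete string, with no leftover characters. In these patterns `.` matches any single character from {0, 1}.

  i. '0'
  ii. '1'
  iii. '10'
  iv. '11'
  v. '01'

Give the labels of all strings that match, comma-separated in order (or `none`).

i, ii

i → match
ii → match
iii → no match
iv → no match
v → no match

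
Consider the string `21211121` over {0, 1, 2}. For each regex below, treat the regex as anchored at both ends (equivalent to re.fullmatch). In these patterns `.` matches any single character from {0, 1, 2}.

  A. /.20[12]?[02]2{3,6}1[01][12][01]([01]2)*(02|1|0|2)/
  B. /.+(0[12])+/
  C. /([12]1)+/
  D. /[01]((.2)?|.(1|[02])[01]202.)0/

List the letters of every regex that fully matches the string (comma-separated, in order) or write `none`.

A → no match
B → no match
C → match
D → no match — must end with `0`

C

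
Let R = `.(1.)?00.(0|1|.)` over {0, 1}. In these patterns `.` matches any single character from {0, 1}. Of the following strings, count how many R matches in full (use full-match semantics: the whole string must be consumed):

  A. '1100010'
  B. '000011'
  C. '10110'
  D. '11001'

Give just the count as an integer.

A. '1100010' → match
B. '000011' → no match
C. '10110' → no match
D. '11001' → no match
Total matched: 1

1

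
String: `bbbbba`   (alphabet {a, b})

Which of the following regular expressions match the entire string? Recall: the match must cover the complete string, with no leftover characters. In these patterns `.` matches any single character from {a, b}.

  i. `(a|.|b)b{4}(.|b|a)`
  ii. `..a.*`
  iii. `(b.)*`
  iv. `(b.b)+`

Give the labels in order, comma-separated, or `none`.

i, iii

i → match
ii → no match
iii → match
iv → no match — must end with `b`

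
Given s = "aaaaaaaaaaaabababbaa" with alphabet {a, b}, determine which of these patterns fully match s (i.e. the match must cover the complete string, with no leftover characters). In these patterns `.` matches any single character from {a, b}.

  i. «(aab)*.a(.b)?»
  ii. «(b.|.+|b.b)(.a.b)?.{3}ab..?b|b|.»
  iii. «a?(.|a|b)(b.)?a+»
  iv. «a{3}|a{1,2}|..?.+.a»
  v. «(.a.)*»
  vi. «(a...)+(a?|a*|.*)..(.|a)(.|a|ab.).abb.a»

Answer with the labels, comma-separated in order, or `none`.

iv, vi

i → no match
ii → no match
iii → no match
iv → match
v → no match
vi → match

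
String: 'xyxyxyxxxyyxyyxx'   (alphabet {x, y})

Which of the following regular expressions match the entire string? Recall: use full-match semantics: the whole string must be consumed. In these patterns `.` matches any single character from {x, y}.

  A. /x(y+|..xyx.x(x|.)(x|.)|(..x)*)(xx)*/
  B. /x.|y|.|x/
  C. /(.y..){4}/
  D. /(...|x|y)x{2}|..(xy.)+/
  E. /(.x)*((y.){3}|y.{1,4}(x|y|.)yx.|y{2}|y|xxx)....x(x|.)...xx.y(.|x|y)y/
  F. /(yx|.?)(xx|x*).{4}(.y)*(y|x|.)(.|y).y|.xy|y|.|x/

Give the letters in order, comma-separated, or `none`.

A → no match
B → no match
C → match
D → no match
E → no match — must end with 'y'
F → no match

C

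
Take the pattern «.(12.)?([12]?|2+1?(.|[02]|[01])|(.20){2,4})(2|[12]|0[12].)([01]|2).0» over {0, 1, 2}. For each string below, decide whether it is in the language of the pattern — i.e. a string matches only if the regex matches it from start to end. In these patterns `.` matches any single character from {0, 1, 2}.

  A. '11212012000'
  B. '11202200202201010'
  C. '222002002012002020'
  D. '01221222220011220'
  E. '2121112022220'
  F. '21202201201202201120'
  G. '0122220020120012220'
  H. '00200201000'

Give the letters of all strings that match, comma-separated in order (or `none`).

A, B, F, G, H

A → match
B → match
C → no match
D → no match
E → no match
F → match
G → match
H → match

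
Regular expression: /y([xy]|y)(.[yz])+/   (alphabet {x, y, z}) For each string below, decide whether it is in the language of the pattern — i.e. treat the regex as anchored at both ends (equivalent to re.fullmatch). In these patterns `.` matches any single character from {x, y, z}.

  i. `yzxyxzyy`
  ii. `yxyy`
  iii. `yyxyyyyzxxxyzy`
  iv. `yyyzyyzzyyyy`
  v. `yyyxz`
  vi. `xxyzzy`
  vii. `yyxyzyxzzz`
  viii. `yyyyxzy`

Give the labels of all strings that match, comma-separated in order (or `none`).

i. `yzxyxzyy` → no match
ii. `yxyy` → match
iii → no match
iv. `yyyzyyzzyyyy` → match
v. `yyyxz` → no match
vi. `xxyzzy` → no match — must start with `y`
vii. `yyxyzyxzzz` → match
viii. `yyyyxzy` → no match

ii, iv, vii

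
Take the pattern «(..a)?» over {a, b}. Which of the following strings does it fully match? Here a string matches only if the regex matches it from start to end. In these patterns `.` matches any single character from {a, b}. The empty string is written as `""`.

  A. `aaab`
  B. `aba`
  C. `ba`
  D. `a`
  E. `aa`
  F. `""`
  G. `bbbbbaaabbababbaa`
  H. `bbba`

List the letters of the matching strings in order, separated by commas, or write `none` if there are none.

B, F

A. `aaab` → no match
B. `aba` → match
C. `ba` → no match
D. `a` → no match
E. `aa` → no match
F. `""` → match
G → no match
H. `bbba` → no match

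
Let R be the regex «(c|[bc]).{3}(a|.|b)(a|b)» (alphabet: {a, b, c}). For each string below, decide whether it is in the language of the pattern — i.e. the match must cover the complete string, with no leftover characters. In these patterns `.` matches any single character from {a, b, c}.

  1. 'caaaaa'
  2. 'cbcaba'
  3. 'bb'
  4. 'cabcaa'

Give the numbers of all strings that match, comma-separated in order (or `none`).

1, 2, 4

1 → match
2 → match
3 → no match
4 → match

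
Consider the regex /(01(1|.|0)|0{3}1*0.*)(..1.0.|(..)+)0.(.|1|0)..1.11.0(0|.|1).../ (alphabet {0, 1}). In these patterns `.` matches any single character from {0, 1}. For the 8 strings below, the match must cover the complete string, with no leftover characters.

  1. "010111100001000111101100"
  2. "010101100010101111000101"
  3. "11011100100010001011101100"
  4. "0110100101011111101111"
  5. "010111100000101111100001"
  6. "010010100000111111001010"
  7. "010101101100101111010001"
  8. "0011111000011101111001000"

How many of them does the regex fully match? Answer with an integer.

1 → no match
2 → match
3 → no match
4 → no match
5 → match
6 → match
7 → no match
8 → no match
Total matched: 3

3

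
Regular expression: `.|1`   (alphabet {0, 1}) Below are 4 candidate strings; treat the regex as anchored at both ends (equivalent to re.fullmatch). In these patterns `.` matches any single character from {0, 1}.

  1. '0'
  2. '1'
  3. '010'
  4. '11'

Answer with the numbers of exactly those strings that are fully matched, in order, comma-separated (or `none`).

1, 2

1 → match
2 → match
3 → no match
4 → no match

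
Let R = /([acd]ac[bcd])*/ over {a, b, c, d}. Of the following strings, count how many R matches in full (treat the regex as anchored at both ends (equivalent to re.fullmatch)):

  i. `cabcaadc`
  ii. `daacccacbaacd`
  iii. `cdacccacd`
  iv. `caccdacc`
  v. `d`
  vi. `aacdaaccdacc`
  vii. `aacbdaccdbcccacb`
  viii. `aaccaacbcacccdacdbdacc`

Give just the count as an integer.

2

i. `cabcaadc` → no match
ii → no match
iii. `cdacccacd` → no match
iv. `caccdacc` → match
v. `d` → no match
vi. `aacdaaccdacc` → match
vii → no match
viii → no match
Total matched: 2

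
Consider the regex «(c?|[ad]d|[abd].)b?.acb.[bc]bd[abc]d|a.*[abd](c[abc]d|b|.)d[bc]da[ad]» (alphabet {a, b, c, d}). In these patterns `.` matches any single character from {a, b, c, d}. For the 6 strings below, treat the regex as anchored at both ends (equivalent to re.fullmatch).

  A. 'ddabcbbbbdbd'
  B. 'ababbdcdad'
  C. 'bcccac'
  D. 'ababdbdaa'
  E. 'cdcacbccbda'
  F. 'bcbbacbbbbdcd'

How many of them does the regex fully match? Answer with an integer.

3

A → no match
B → match
C → no match
D → match
E → no match
F → match
Total matched: 3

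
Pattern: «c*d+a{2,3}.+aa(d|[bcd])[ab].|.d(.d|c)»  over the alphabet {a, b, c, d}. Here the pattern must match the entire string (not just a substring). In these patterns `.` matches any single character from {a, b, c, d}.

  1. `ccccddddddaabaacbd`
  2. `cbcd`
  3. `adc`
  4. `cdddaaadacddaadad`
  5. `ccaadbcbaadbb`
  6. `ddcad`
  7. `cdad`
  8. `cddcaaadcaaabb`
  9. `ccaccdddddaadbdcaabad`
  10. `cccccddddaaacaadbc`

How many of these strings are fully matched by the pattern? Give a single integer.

5

1 → match
2 → no match
3 → match
4 → match
5 → no match
6 → no match
7 → match
8 → no match
9 → no match
10 → match
Total matched: 5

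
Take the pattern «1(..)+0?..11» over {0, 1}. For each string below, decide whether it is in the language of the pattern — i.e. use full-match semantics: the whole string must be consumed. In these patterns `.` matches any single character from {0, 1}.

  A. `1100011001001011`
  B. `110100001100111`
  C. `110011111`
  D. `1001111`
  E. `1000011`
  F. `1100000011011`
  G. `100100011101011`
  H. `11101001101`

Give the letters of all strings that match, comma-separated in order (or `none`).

A → match
B → match
C. `110011111` → match
D. `1001111` → match
E. `1000011` → match
F → match
G → match
H. `11101001101` → no match — must end with `11`

A, B, C, D, E, F, G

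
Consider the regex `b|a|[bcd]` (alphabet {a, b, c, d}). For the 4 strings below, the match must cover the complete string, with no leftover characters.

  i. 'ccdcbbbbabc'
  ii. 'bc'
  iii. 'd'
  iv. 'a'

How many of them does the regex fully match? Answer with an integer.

i → no match
ii → no match
iii → match
iv → match
Total matched: 2

2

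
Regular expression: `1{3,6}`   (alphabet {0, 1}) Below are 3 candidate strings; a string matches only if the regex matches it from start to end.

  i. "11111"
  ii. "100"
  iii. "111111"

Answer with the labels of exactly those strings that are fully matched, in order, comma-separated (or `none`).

i. "11111" → match
ii. "100" → no match — must end with "1"
iii. "111111" → match

i, iii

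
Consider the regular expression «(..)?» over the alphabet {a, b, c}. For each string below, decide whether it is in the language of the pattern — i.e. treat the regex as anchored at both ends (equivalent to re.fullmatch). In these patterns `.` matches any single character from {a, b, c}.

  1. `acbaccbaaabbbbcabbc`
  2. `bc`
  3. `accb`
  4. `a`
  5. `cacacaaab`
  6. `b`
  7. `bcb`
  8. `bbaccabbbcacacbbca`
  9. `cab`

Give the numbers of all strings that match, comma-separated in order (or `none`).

2

1 → no match
2. `bc` → match
3. `accb` → no match
4. `a` → no match
5. `cacacaaab` → no match
6. `b` → no match
7. `bcb` → no match
8 → no match
9. `cab` → no match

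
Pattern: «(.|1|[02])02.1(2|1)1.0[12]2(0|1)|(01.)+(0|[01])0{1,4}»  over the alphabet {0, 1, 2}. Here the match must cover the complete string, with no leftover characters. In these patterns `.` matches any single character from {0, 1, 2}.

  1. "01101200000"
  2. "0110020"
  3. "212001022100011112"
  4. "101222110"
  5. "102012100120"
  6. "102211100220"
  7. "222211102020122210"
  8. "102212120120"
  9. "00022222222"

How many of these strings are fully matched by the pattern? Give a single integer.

1 → match
2 → no match
3 → no match
4 → no match
5 → match
6 → match
7 → no match
8 → match
9 → no match
Total matched: 4

4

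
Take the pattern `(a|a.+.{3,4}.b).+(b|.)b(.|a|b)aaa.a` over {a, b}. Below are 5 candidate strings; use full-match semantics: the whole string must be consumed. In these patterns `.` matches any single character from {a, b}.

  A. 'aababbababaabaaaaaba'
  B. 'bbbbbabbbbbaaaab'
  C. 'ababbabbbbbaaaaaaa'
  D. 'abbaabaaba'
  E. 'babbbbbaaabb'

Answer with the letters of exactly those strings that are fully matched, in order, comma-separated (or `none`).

A → no match
B → no match — must start with 'a'
C → no match
D. 'abbaabaaba' → no match
E. 'babbbbbaaabb' → no match — must start with 'a'

none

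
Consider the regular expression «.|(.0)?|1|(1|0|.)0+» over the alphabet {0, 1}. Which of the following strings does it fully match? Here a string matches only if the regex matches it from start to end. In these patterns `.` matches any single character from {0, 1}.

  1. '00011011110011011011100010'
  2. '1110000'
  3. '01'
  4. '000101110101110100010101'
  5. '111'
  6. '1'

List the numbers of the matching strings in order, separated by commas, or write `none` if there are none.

6

1 → no match
2 → no match
3 → no match
4 → no match
5 → no match
6 → match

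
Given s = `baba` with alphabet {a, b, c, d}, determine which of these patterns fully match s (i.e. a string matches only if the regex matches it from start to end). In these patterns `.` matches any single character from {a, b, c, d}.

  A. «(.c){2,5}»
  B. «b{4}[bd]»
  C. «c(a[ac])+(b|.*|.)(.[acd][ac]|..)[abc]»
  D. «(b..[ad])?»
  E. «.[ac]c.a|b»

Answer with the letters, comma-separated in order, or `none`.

A → no match — must end with `c`
B → no match
C → no match — must start with `ca`
D → match
E → no match

D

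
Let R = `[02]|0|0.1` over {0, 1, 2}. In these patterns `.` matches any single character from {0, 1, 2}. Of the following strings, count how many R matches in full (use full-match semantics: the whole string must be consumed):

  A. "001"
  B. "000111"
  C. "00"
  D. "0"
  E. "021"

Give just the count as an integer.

3

A → match
B → no match
C → no match
D → match
E → match
Total matched: 3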